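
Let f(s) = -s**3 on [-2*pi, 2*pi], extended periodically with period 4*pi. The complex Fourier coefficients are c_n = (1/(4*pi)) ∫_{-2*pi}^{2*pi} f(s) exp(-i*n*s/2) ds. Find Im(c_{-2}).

Since f is real-valued, Im(c_{-2}) = -(1/(4*pi)) ∫_{-2*pi}^{2*pi} f(s) sin(-s) ds = b_{2}/2.
f is odd and sin(-s) is odd, so the integrand is even: ∫_{-2*pi}^{2*pi} f(s) sin(-s) ds = 2∫_0^{2*pi} f(s) sin(-s) ds.
Integrating by parts three times (tabular method), an antiderivative of (-s**3) sin(-s) is -s**3*cos(s) + 3*s**2*sin(s) + 6*s*cos(s) - 6*sin(s); evaluating from 0 to 2*pi: ∫_{0}^{2*pi} (-s**3) sin(-s) ds = (-8*pi**3 + 12*pi) - (0) = -8*pi**3 + 12*pi.
So ∫_{-2*pi}^{2*pi} f(s) sin(-s) ds = -16*pi**3 + 24*pi.
Hence Im(c_{-2}) = (-1/(4*pi))·(-16*pi**3 + 24*pi) = -6 + 4*pi**2.

-6 + 4*pi**2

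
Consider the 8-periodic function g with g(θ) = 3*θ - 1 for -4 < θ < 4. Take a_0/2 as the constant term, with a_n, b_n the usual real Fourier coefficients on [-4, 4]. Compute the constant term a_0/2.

a_0 = 1/4 ∫_{-4}^{4} g(θ) dθ = 1/4 · (-8) = -2.
So the constant term a_0/2 = -1.

-1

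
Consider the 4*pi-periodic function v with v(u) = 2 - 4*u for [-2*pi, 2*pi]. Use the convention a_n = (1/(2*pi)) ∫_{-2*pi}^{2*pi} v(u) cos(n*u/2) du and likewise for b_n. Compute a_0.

a_0 = (1/(2*pi)) ∫_{-2*pi}^{2*pi} v(u) du = (1/(2*pi)) · (8*pi) = 4.

4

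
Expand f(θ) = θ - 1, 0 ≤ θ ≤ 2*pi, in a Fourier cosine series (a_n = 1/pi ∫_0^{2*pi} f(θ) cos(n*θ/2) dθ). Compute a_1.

-8/pi

a_1 = 1/pi ∫_0^{2*pi} (θ - 1) cos(θ/2) dθ.
Integrating by parts (boundary term plus one more integral), an antiderivative of (θ - 1) cos(θ/2) is 2*θ*sin(θ/2) - 2*sin(θ/2) + 4*cos(θ/2); evaluating from 0 to 2*pi: ∫_{0}^{2*pi} (θ - 1) cos(θ/2) dθ = (-4) - (4) = -8.
Hence a_1 = (1/pi)·(-8) = -8/pi.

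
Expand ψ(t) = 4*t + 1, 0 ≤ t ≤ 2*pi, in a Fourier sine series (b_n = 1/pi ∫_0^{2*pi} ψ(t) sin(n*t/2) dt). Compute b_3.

4*(1 + 4*pi)/(3*pi)

b_3 = 1/pi ∫_0^{2*pi} (4*t + 1) sin(3*t/2) dt.
Integrating by parts (boundary term plus one more integral), an antiderivative of (4*t + 1) sin(3*t/2) is -8*t*cos(3*t/2)/3 + 16*sin(3*t/2)/9 - 2*cos(3*t/2)/3; evaluating from 0 to 2*pi: ∫_{0}^{2*pi} (4*t + 1) sin(3*t/2) dt = (2/3 + 16*pi/3) - (-2/3) = 4/3 + 16*pi/3.
Hence b_3 = (1/pi)·(4/3 + 16*pi/3) = 4*(1 + 4*pi)/(3*pi).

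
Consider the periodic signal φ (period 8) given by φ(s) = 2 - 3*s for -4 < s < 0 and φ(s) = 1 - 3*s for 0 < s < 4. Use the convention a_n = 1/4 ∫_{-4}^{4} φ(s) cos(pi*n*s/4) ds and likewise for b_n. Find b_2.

b_2 = 1/4 ∫_{-4}^{4} φ(s) sin(pi*s/2) ds.
Split the integral at the breakpoints.
Integrating by parts (boundary term plus one more integral), an antiderivative of (2 - 3*s) sin(pi*s/2) is 6*s*cos(pi*s/2)/pi - 12*sin(pi*s/2)/pi**2 - 4*cos(pi*s/2)/pi; evaluating from -4 to 0: ∫_{-4}^{0} (2 - 3*s) sin(pi*s/2) ds = (-4/pi) - (-28/pi) = 24/pi.
Integrating by parts (boundary term plus one more integral), an antiderivative of (1 - 3*s) sin(pi*s/2) is 6*s*cos(pi*s/2)/pi - 12*sin(pi*s/2)/pi**2 - 2*cos(pi*s/2)/pi; evaluating from 0 to 4: ∫_{0}^{4} (1 - 3*s) sin(pi*s/2) ds = (22/pi) - (-2/pi) = 24/pi.
Summing the pieces and multiplying by (1/4) gives b_2 = 12/pi.

12/pi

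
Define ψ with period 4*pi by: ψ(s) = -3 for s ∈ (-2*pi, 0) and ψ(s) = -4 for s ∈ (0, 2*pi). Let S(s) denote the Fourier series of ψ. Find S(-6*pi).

-7/2

s = -6*pi differs from s = -2*pi by -1 full period(s), and the series is 4*pi-periodic.
At s = -2*pi the one-sided limits are ψ(-2*pi^-) = -4 and ψ(-2*pi^+) = -3.
By Dirichlet's theorem the series converges to their average, [(-4) + (-3)]/2 = -7/2.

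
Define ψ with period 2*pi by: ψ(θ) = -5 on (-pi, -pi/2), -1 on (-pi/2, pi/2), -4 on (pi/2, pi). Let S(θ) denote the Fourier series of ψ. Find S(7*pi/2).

-3

θ = 7*pi/2 differs from θ = -pi/2 by 2 full period(s), and the series is 2*pi-periodic.
At θ = -pi/2 the one-sided limits are ψ(-pi/2^-) = -5 and ψ(-pi/2^+) = -1.
By Dirichlet's theorem the series converges to their average, [(-5) + (-1)]/2 = -3.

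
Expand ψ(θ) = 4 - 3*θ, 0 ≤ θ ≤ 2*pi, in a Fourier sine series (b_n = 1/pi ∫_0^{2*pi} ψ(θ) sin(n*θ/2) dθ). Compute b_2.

b_2 = 1/pi ∫_0^{2*pi} (4 - 3*θ) sin(θ) dθ.
Integrating by parts (boundary term plus one more integral), an antiderivative of (4 - 3*θ) sin(θ) is 3*θ*cos(θ) - 3*sin(θ) - 4*cos(θ); evaluating from 0 to 2*pi: ∫_{0}^{2*pi} (4 - 3*θ) sin(θ) dθ = (-4 + 6*pi) - (-4) = 6*pi.
Hence b_2 = (1/pi)·(6*pi) = 6.

6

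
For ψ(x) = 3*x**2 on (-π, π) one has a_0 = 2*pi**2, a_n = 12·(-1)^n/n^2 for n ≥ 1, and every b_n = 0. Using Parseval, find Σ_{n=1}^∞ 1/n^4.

Parseval: a_0^2/2 + Σ a_n^2 = (1/π) ∫_{-π}^{π} ψ(x)^2 dx = 18*pi**4/5.
Subtract a_0^2/2 = 2*pi**4: Σ a_n^2 = 8*pi**4/5.
Since a_n^2 = 144/n^4, Σ 1/n^4 = pi**4/90.

pi**4/90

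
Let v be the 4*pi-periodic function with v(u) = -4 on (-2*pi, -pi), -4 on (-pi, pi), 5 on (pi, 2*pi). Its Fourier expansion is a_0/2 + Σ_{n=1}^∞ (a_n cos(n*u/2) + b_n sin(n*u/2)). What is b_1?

b_1 = (1/(2*pi)) ∫_{-2*pi}^{2*pi} v(u) sin(u/2) du.
Split the integral at the breakpoints.
Directly, an antiderivative of (-4) sin(u/2) is 8*cos(u/2); evaluating from -2*pi to -pi: ∫_{-2*pi}^{-pi} (-4) sin(u/2) du = (0) - (-8) = 8.
Directly, an antiderivative of (-4) sin(u/2) is 8*cos(u/2); evaluating from -pi to pi: ∫_{-pi}^{pi} (-4) sin(u/2) du = (0) - (0) = 0.
Directly, an antiderivative of (5) sin(u/2) is -10*cos(u/2); evaluating from pi to 2*pi: ∫_{pi}^{2*pi} (5) sin(u/2) du = (10) - (0) = 10.
Summing the pieces and multiplying by (1/(2*pi)) gives b_1 = 9/pi.

9/pi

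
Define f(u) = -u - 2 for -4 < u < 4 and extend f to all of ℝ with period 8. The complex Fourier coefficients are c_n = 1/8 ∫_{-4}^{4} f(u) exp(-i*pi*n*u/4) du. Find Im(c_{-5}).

-4/(5*pi)

Since f is real-valued, Im(c_{-5}) = -1/8 ∫_{-4}^{4} f(u) sin(-5*pi*u/4) du = b_{5}/2.
Integrating by parts (boundary term plus one more integral), an antiderivative of (-u - 2) sin(-5*pi*u/4) is -4*u*cos(5*pi*u/4)/(5*pi) + 16*sin(5*pi*u/4)/(25*pi**2) - 8*cos(5*pi*u/4)/(5*pi); evaluating from -4 to 4: ∫_{-4}^{4} (-u - 2) sin(-5*pi*u/4) du = (24/(5*pi)) - (-8/(5*pi)) = 32/(5*pi).
Hence Im(c_{-5}) = (-1/8)·(32/(5*pi)) = -4/(5*pi).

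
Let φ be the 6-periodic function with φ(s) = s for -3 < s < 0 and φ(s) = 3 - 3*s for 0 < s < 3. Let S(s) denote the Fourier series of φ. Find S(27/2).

s = 27/2 differs from s = 3/2 by 2 full period(s), and the series is 6-periodic.
φ is continuous at s = 3/2 with value -3/2, so the series converges to -3/2 there.

-3/2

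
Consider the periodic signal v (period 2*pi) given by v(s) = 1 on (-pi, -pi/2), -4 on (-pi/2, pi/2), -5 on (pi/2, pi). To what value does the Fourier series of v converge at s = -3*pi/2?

-9/2

s = -3*pi/2 differs from s = pi/2 by -1 full period(s), and the series is 2*pi-periodic.
At s = pi/2 the one-sided limits are v(pi/2^-) = -4 and v(pi/2^+) = -5.
By Dirichlet's theorem the series converges to their average, [(-4) + (-5)]/2 = -9/2.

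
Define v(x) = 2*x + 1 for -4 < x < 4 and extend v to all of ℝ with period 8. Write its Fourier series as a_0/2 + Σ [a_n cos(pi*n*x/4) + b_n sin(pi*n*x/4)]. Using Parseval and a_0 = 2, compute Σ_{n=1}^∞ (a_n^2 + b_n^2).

128/3

Parseval: a_0^2/2 + Σ_{n≥1} (a_n^2+b_n^2) = 1/4 ∫_{-4}^{4} v(x)^2 dx = 134/3.
Subtract a_0^2/2 = 2: Σ (a_n^2+b_n^2) = 128/3.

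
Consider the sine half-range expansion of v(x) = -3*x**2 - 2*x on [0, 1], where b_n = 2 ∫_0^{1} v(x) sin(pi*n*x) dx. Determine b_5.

b_5 = 2 ∫_0^{1} (-3*x**2 - 2*x) sin(5*pi*x) dx.
Integrating by parts twice (tabular method), an antiderivative of (-3*x**2 - 2*x) sin(5*pi*x) is 3*x**2*cos(5*pi*x)/(5*pi) - 6*x*sin(5*pi*x)/(25*pi**2) + 2*x*cos(5*pi*x)/(5*pi) - 2*sin(5*pi*x)/(25*pi**2) - 6*cos(5*pi*x)/(125*pi**3); evaluating from 0 to 1: ∫_{0}^{1} (-3*x**2 - 2*x) sin(5*pi*x) dx = ((6/125 - pi**2)/pi**3) - (-6/(125*pi**3)) = (12/125 - pi**2)/pi**3.
Hence b_5 = 2·((12/125 - pi**2)/pi**3) = -2/pi + 24/(125*pi**3).

-2/pi + 24/(125*pi**3)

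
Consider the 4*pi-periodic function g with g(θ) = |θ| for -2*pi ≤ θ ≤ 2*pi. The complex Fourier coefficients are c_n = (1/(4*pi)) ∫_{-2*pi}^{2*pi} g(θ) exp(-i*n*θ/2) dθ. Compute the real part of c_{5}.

-4/(25*pi)

Since g is real-valued, Re(c_{5}) = (1/(4*pi)) ∫_{-2*pi}^{2*pi} g(θ) cos(5*θ/2) dθ = a_{5}/2.
g is even and cos(5*θ/2) is even, so the integrand is even: ∫_{-2*pi}^{2*pi} g(θ) cos(5*θ/2) dθ = 2∫_0^{2*pi} g(θ) cos(5*θ/2) dθ.
Integrating by parts (boundary term plus one more integral), an antiderivative of (θ) cos(5*θ/2) is 2*θ*sin(5*θ/2)/5 + 4*cos(5*θ/2)/25; evaluating from 0 to 2*pi: ∫_{0}^{2*pi} (θ) cos(5*θ/2) dθ = (-4/25) - (4/25) = -8/25.
So ∫_{-2*pi}^{2*pi} g(θ) cos(5*θ/2) dθ = -16/25.
Hence Re(c_{5}) = (1/(4*pi))·(-16/25) = -4/(25*pi).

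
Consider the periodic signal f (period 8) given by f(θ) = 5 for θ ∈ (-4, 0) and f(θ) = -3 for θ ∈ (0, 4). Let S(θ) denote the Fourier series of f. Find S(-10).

5

θ = -10 differs from θ = -2 by -1 full period(s), and the series is 8-periodic.
f is continuous at θ = -2 with value 5, so the series converges to 5 there.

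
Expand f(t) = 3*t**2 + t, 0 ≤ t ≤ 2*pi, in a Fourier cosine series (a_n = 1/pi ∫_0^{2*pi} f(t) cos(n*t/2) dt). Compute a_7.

8*(-6*pi - 1)/(49*pi)

a_7 = 1/pi ∫_0^{2*pi} (3*t**2 + t) cos(7*t/2) dt.
Integrating by parts twice (tabular method), an antiderivative of (3*t**2 + t) cos(7*t/2) is 6*t**2*sin(7*t/2)/7 + 2*t*sin(7*t/2)/7 + 24*t*cos(7*t/2)/49 - 48*sin(7*t/2)/343 + 4*cos(7*t/2)/49; evaluating from 0 to 2*pi: ∫_{0}^{2*pi} (3*t**2 + t) cos(7*t/2) dt = (-48*pi/49 - 4/49) - (4/49) = -48*pi/49 - 8/49.
Hence a_7 = (1/pi)·(-48*pi/49 - 8/49) = 8*(-6*pi - 1)/(49*pi).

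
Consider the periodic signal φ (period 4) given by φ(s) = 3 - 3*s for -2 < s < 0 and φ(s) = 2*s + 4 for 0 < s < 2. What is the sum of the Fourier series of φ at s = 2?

17/2

At s = 2 the one-sided limits are φ(2^-) = 8 and φ(2^+) = 9.
By Dirichlet's theorem the series converges to their average, [(8) + (9)]/2 = 17/2.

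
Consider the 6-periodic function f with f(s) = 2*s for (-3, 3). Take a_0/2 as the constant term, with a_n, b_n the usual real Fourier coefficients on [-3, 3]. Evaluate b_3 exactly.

4/pi

b_3 = 1/3 ∫_{-3}^{3} f(s) sin(pi*s) ds.
f is odd and sin(pi*s) is odd, so the integrand is even and b_3 = 2/3 ∫_0^{3} f(s) sin(pi*s) ds.
Integrating by parts (boundary term plus one more integral), an antiderivative of (2*s) sin(pi*s) is -2*s*cos(pi*s)/pi + 2*sin(pi*s)/pi**2; evaluating from 0 to 3: ∫_{0}^{3} (2*s) sin(pi*s) ds = (6/pi) - (0) = 6/pi.
Hence b_3 = (2/3)·(6/pi) = 4/pi.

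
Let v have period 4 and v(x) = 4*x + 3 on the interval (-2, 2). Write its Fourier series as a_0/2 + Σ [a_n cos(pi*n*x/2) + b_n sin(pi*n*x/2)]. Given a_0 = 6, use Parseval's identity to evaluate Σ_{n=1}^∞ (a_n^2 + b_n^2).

128/3

Parseval: a_0^2/2 + Σ_{n≥1} (a_n^2+b_n^2) = 1/2 ∫_{-2}^{2} v(x)^2 dx = 182/3.
Subtract a_0^2/2 = 18: Σ (a_n^2+b_n^2) = 128/3.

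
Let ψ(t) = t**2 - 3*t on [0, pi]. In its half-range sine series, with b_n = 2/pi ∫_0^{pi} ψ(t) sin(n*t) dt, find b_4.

3/2 - pi/2

b_4 = 2/pi ∫_0^{pi} (t**2 - 3*t) sin(4*t) dt.
Integrating by parts twice (tabular method), an antiderivative of (t**2 - 3*t) sin(4*t) is -t**2*cos(4*t)/4 + t*sin(4*t)/8 + 3*t*cos(4*t)/4 - 3*sin(4*t)/16 + cos(4*t)/32; evaluating from 0 to pi: ∫_{0}^{pi} (t**2 - 3*t) sin(4*t) dt = (-pi**2/4 + 1/32 + 3*pi/4) - (1/32) = pi*(3 - pi)/4.
Hence b_4 = (2/pi)·(pi*(3 - pi)/4) = 3/2 - pi/2.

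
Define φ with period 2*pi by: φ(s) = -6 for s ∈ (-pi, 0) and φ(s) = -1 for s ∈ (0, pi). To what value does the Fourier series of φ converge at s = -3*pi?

-7/2

s = -3*pi differs from s = -pi by -1 full period(s), and the series is 2*pi-periodic.
At s = -pi the one-sided limits are φ(-pi^-) = -1 and φ(-pi^+) = -6.
By Dirichlet's theorem the series converges to their average, [(-1) + (-6)]/2 = -7/2.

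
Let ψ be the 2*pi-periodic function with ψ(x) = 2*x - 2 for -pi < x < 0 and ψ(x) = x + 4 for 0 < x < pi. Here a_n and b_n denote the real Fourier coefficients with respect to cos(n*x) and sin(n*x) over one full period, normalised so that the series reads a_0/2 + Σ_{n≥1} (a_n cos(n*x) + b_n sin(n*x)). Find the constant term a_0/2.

1 - pi/4

a_0 = 1/pi ∫_{-pi}^{pi} ψ(x) dx = 1/pi · (pi*(4 - pi)/2) = 2 - pi/2.
So the constant term a_0/2 = 1 - pi/4.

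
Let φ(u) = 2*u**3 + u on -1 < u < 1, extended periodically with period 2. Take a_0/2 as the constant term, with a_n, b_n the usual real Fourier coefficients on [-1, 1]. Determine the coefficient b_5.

6*(-4 + 25*pi**2)/(125*pi**3)

b_5 = ∫_{-1}^{1} φ(u) sin(5*pi*u) du.
φ is odd and sin(5*pi*u) is odd, so the integrand is even and b_5 = 2 ∫_0^{1} φ(u) sin(5*pi*u) du.
Integrating by parts three times (tabular method), an antiderivative of (2*u**3 + u) sin(5*pi*u) is -2*u**3*cos(5*pi*u)/(5*pi) + 6*u**2*sin(5*pi*u)/(25*pi**2) - u*cos(5*pi*u)/(5*pi) + 12*u*cos(5*pi*u)/(125*pi**3) - 12*sin(5*pi*u)/(625*pi**4) + sin(5*pi*u)/(25*pi**2); evaluating from 0 to 1: ∫_{0}^{1} (2*u**3 + u) sin(5*pi*u) du = (3*(-4 + 25*pi**2)/(125*pi**3)) - (0) = 3*(-4 + 25*pi**2)/(125*pi**3).
Hence b_5 = 2·(3*(-4 + 25*pi**2)/(125*pi**3)) = 6*(-4 + 25*pi**2)/(125*pi**3).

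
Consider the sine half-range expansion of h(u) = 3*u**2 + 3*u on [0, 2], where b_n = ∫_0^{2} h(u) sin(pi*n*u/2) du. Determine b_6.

b_6 = ∫_0^{2} (3*u**2 + 3*u) sin(3*pi*u) du.
Integrating by parts twice (tabular method), an antiderivative of (3*u**2 + 3*u) sin(3*pi*u) is -u**2*cos(3*pi*u)/pi + 2*u*sin(3*pi*u)/(3*pi**2) - u*cos(3*pi*u)/pi + sin(3*pi*u)/(3*pi**2) + 2*cos(3*pi*u)/(9*pi**3); evaluating from 0 to 2: ∫_{0}^{2} (3*u**2 + 3*u) sin(3*pi*u) du = (-6/pi + 2/(9*pi**3)) - (2/(9*pi**3)) = -6/pi.
Hence b_6 = -6/pi.

-6/pi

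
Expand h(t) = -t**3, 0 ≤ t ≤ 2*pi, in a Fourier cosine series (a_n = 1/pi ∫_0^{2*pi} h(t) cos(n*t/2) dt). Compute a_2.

-12*pi

a_2 = 1/pi ∫_0^{2*pi} (-t**3) cos(t) dt.
Integrating by parts three times (tabular method), an antiderivative of (-t**3) cos(t) is -t**3*sin(t) - 3*t**2*cos(t) + 6*t*sin(t) + 6*cos(t); evaluating from 0 to 2*pi: ∫_{0}^{2*pi} (-t**3) cos(t) dt = (6 - 12*pi**2) - (6) = -12*pi**2.
Hence a_2 = (1/pi)·(-12*pi**2) = -12*pi.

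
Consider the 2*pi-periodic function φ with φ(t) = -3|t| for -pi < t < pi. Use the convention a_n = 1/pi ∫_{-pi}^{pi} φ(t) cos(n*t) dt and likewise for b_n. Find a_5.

a_5 = 1/pi ∫_{-pi}^{pi} φ(t) cos(5*t) dt.
φ is even and cos(5*t) is even, so the integrand is even and a_5 = 2/pi ∫_0^{pi} φ(t) cos(5*t) dt.
Integrating by parts (boundary term plus one more integral), an antiderivative of (-3*t) cos(5*t) is -3*t*sin(5*t)/5 - 3*cos(5*t)/25; evaluating from 0 to pi: ∫_{0}^{pi} (-3*t) cos(5*t) dt = (3/25) - (-3/25) = 6/25.
Hence a_5 = (2/pi)·(6/25) = 12/(25*pi).

12/(25*pi)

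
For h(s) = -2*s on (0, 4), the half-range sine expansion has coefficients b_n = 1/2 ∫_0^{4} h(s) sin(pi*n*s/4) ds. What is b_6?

8/(3*pi)

b_6 = 1/2 ∫_0^{4} (-2*s) sin(3*pi*s/2) ds.
Integrating by parts (boundary term plus one more integral), an antiderivative of (-2*s) sin(3*pi*s/2) is 4*s*cos(3*pi*s/2)/(3*pi) - 8*sin(3*pi*s/2)/(9*pi**2); evaluating from 0 to 4: ∫_{0}^{4} (-2*s) sin(3*pi*s/2) ds = (16/(3*pi)) - (0) = 16/(3*pi).
Hence b_6 = (1/2)·(16/(3*pi)) = 8/(3*pi).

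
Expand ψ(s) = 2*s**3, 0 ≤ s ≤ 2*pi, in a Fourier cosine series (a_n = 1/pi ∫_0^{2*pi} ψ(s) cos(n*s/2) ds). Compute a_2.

a_2 = 1/pi ∫_0^{2*pi} (2*s**3) cos(s) ds.
Integrating by parts three times (tabular method), an antiderivative of (2*s**3) cos(s) is 2*s**3*sin(s) + 6*s**2*cos(s) - 12*s*sin(s) - 12*cos(s); evaluating from 0 to 2*pi: ∫_{0}^{2*pi} (2*s**3) cos(s) ds = (-12 + 24*pi**2) - (-12) = 24*pi**2.
Hence a_2 = (1/pi)·(24*pi**2) = 24*pi.

24*pi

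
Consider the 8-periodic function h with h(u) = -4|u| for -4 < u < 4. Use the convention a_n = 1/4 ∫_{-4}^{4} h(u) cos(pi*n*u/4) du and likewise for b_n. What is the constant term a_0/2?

-8

a_0 = 1/4 ∫_{-4}^{4} h(u) du = 1/4 · (-64) = -16.
So the constant term a_0/2 = -8.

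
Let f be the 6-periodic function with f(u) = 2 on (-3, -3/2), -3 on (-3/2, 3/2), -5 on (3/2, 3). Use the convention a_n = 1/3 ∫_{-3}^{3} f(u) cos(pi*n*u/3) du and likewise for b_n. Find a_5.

a_5 = 1/3 ∫_{-3}^{3} f(u) cos(5*pi*u/3) du.
Split the integral at the breakpoints.
Directly, an antiderivative of (2) cos(5*pi*u/3) is 6*sin(5*pi*u/3)/(5*pi); evaluating from -3 to -3/2: ∫_{-3}^{-3/2} (2) cos(5*pi*u/3) du = (-6/(5*pi)) - (0) = -6/(5*pi).
Directly, an antiderivative of (-3) cos(5*pi*u/3) is -9*sin(5*pi*u/3)/(5*pi); evaluating from -3/2 to 3/2: ∫_{-3/2}^{3/2} (-3) cos(5*pi*u/3) du = (-9/(5*pi)) - (9/(5*pi)) = -18/(5*pi).
Directly, an antiderivative of (-5) cos(5*pi*u/3) is -3*sin(5*pi*u/3)/pi; evaluating from 3/2 to 3: ∫_{3/2}^{3} (-5) cos(5*pi*u/3) du = (0) - (-3/pi) = 3/pi.
Summing the pieces and multiplying by (1/3) gives a_5 = -3/(5*pi).

-3/(5*pi)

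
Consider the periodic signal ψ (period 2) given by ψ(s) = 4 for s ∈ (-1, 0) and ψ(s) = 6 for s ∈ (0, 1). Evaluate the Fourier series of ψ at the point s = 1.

At s = 1 the one-sided limits are ψ(1^-) = 6 and ψ(1^+) = 4.
By Dirichlet's theorem the series converges to their average, [(6) + (4)]/2 = 5.

5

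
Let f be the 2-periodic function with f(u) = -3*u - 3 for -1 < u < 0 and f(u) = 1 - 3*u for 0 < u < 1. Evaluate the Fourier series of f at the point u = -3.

u = -3 differs from u = -1 by -1 full period(s), and the series is 2-periodic.
At u = -1 the one-sided limits are f(-1^-) = -2 and f(-1^+) = 0.
By Dirichlet's theorem the series converges to their average, [(-2) + (0)]/2 = -1.

-1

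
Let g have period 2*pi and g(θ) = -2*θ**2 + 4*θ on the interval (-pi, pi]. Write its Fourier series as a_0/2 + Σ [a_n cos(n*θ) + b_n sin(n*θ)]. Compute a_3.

a_3 = 1/pi ∫_{-pi}^{pi} g(θ) cos(3*θ) dθ.
Integrating by parts twice (tabular method), an antiderivative of (-2*θ**2 + 4*θ) cos(3*θ) is -2*θ**2*sin(3*θ)/3 + 4*θ*sin(3*θ)/3 - 4*θ*cos(3*θ)/9 + 4*sin(3*θ)/27 + 4*cos(3*θ)/9; evaluating from -pi to pi: ∫_{-pi}^{pi} (-2*θ**2 + 4*θ) cos(3*θ) dθ = (-4/9 + 4*pi/9) - (-4*pi/9 - 4/9) = 8*pi/9.
Hence a_3 = (1/pi)·(8*pi/9) = 8/9.

8/9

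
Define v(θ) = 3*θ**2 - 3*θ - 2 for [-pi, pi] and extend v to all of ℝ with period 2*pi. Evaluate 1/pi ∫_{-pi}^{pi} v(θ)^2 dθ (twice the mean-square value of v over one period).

-2*pi**2 + 8 + 18*pi**4/5

1/pi ∫_{-pi}^{pi} v(θ)^2 dθ = 1/pi · (2*pi*(-pi**2 + 4 + 9*pi**4/5)) = -2*pi**2 + 8 + 18*pi**4/5.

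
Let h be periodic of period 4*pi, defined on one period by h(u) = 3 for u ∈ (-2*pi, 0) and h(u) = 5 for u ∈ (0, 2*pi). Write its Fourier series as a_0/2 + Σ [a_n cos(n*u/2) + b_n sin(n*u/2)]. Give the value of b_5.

b_5 = (1/(2*pi)) ∫_{-2*pi}^{2*pi} h(u) sin(5*u/2) du.
Split the integral at the breakpoints.
Directly, an antiderivative of (3) sin(5*u/2) is -6*cos(5*u/2)/5; evaluating from -2*pi to 0: ∫_{-2*pi}^{0} (3) sin(5*u/2) du = (-6/5) - (6/5) = -12/5.
Directly, an antiderivative of (5) sin(5*u/2) is -2*cos(5*u/2); evaluating from 0 to 2*pi: ∫_{0}^{2*pi} (5) sin(5*u/2) du = (2) - (-2) = 4.
Summing the pieces and multiplying by (1/(2*pi)) gives b_5 = 4/(5*pi).

4/(5*pi)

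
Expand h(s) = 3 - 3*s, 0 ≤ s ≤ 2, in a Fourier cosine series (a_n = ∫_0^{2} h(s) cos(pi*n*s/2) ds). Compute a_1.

24/pi**2

a_1 = ∫_0^{2} (3 - 3*s) cos(pi*s/2) ds.
Integrating by parts (boundary term plus one more integral), an antiderivative of (3 - 3*s) cos(pi*s/2) is -6*s*sin(pi*s/2)/pi + 6*sin(pi*s/2)/pi - 12*cos(pi*s/2)/pi**2; evaluating from 0 to 2: ∫_{0}^{2} (3 - 3*s) cos(pi*s/2) ds = (12/pi**2) - (-12/pi**2) = 24/pi**2.
Hence a_1 = 24/pi**2.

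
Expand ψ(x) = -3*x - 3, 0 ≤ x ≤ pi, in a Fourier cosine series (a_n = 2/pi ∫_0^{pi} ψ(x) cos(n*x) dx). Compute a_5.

a_5 = 2/pi ∫_0^{pi} (-3*x - 3) cos(5*x) dx.
Integrating by parts (boundary term plus one more integral), an antiderivative of (-3*x - 3) cos(5*x) is -3*x*sin(5*x)/5 - 3*sin(5*x)/5 - 3*cos(5*x)/25; evaluating from 0 to pi: ∫_{0}^{pi} (-3*x - 3) cos(5*x) dx = (3/25) - (-3/25) = 6/25.
Hence a_5 = (2/pi)·(6/25) = 12/(25*pi).

12/(25*pi)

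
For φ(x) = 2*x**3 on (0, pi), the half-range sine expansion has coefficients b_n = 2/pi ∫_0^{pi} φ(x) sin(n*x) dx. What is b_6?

1/9 - 2*pi**2/3

b_6 = 2/pi ∫_0^{pi} (2*x**3) sin(6*x) dx.
Integrating by parts three times (tabular method), an antiderivative of (2*x**3) sin(6*x) is -x**3*cos(6*x)/3 + x**2*sin(6*x)/6 + x*cos(6*x)/18 - sin(6*x)/108; evaluating from 0 to pi: ∫_{0}^{pi} (2*x**3) sin(6*x) dx = (-pi**3/3 + pi/18) - (0) = -pi**3/3 + pi/18.
Hence b_6 = (2/pi)·(-pi**3/3 + pi/18) = 1/9 - 2*pi**2/3.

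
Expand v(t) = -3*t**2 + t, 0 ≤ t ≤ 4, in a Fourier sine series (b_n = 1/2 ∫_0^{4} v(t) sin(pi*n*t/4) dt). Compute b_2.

44/pi

b_2 = 1/2 ∫_0^{4} (-3*t**2 + t) sin(pi*t/2) dt.
Integrating by parts twice (tabular method), an antiderivative of (-3*t**2 + t) sin(pi*t/2) is 6*t**2*cos(pi*t/2)/pi - 24*t*sin(pi*t/2)/pi**2 - 2*t*cos(pi*t/2)/pi + 4*sin(pi*t/2)/pi**2 - 48*cos(pi*t/2)/pi**3; evaluating from 0 to 4: ∫_{0}^{4} (-3*t**2 + t) sin(pi*t/2) dt = (-48/pi**3 + 88/pi) - (-48/pi**3) = 88/pi.
Hence b_2 = (1/2)·(88/pi) = 44/pi.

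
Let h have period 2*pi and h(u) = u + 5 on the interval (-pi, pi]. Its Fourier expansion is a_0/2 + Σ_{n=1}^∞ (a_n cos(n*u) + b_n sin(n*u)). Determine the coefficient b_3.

2/3

b_3 = 1/pi ∫_{-pi}^{pi} h(u) sin(3*u) du.
Integrating by parts (boundary term plus one more integral), an antiderivative of (u + 5) sin(3*u) is -u*cos(3*u)/3 + sin(3*u)/9 - 5*cos(3*u)/3; evaluating from -pi to pi: ∫_{-pi}^{pi} (u + 5) sin(3*u) du = (pi/3 + 5/3) - (5/3 - pi/3) = 2*pi/3.
Hence b_3 = (1/pi)·(2*pi/3) = 2/3.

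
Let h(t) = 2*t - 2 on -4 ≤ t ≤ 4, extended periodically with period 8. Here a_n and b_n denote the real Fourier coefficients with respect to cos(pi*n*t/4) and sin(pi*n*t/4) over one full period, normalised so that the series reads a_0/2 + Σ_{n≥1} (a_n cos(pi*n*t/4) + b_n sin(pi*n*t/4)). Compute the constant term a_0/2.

-2

a_0 = 1/4 ∫_{-4}^{4} h(t) dt = 1/4 · (-16) = -4.
So the constant term a_0/2 = -2.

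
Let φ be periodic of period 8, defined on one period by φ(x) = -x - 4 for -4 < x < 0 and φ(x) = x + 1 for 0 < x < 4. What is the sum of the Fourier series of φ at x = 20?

x = 20 differs from x = 4 by 2 full period(s), and the series is 8-periodic.
At x = 4 the one-sided limits are φ(4^-) = 5 and φ(4^+) = 0.
By Dirichlet's theorem the series converges to their average, [(5) + (0)]/2 = 5/2.

5/2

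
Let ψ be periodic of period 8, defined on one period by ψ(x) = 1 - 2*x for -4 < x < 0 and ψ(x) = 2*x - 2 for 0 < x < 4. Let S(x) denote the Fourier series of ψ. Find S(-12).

15/2

x = -12 differs from x = 4 by -2 full period(s), and the series is 8-periodic.
At x = 4 the one-sided limits are ψ(4^-) = 6 and ψ(4^+) = 9.
By Dirichlet's theorem the series converges to their average, [(6) + (9)]/2 = 15/2.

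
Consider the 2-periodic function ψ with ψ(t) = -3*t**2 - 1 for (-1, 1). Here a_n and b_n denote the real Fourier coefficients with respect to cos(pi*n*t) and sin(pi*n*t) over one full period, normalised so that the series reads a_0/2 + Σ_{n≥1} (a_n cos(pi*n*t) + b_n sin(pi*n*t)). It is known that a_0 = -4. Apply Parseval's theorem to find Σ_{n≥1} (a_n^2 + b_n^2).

8/5

Parseval: a_0^2/2 + Σ_{n≥1} (a_n^2+b_n^2) = ∫_{-1}^{1} ψ(t)^2 dt = 48/5.
Subtract a_0^2/2 = 8: Σ (a_n^2+b_n^2) = 8/5.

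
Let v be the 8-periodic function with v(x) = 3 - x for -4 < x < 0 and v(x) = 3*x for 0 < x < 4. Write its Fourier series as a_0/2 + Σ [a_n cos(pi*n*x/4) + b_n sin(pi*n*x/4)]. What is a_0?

a_0 = 1/4 ∫_{-4}^{4} v(x) dx = 1/4 · (44) = 11.

11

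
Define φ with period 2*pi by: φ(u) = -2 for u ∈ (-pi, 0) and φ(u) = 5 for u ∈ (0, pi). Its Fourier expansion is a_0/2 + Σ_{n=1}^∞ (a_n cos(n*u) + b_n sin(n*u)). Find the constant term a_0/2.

a_0 = 1/pi ∫_{-pi}^{pi} φ(u) du = 1/pi · (3*pi) = 3.
So the constant term a_0/2 = 3/2.

3/2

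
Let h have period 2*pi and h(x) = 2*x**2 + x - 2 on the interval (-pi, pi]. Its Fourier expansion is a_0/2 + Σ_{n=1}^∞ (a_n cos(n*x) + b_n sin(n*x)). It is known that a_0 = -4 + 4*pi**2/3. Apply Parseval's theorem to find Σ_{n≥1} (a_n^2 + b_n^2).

Parseval: a_0^2/2 + Σ_{n≥1} (a_n^2+b_n^2) = 1/pi ∫_{-pi}^{pi} h(x)^2 dx = -14*pi**2/3 + 8 + 8*pi**4/5.
Subtract a_0^2/2 = 8*(3 - pi**2)**2/9: Σ (a_n^2+b_n^2) = 2*pi**2*(15 + 16*pi**2)/45.

2*pi**2*(15 + 16*pi**2)/45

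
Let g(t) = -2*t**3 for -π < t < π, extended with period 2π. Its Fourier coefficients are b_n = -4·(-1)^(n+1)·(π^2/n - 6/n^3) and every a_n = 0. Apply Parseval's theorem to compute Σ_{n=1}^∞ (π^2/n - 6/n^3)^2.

Parseval: Σ b_n^2 = (1/π) ∫_{-π}^{π} g(t)^2 dt = 8*pi**6/7.
b_n^2 = 16·(π^2/n - 6/n^3)^2, so the sum equals (8*pi**6/7)/16 = pi**6/14.

pi**6/14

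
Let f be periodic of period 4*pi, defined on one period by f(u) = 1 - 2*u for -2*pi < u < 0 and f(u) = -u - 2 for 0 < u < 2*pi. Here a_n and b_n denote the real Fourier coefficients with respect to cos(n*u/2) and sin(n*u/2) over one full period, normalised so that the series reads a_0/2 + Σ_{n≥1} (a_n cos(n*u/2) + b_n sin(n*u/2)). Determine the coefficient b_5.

b_5 = (1/(2*pi)) ∫_{-2*pi}^{2*pi} f(u) sin(5*u/2) du.
Split the integral at the breakpoints.
Integrating by parts (boundary term plus one more integral), an antiderivative of (1 - 2*u) sin(5*u/2) is 4*u*cos(5*u/2)/5 - 8*sin(5*u/2)/25 - 2*cos(5*u/2)/5; evaluating from -2*pi to 0: ∫_{-2*pi}^{0} (1 - 2*u) sin(5*u/2) du = (-2/5) - (2/5 + 8*pi/5) = -8*pi/5 - 4/5.
Integrating by parts (boundary term plus one more integral), an antiderivative of (-u - 2) sin(5*u/2) is 2*u*cos(5*u/2)/5 - 4*sin(5*u/2)/25 + 4*cos(5*u/2)/5; evaluating from 0 to 2*pi: ∫_{0}^{2*pi} (-u - 2) sin(5*u/2) du = (-4*pi/5 - 4/5) - (4/5) = -4*pi/5 - 8/5.
Summing the pieces and multiplying by (1/(2*pi)) gives b_5 = 6*(-pi - 1)/(5*pi).

6*(-pi - 1)/(5*pi)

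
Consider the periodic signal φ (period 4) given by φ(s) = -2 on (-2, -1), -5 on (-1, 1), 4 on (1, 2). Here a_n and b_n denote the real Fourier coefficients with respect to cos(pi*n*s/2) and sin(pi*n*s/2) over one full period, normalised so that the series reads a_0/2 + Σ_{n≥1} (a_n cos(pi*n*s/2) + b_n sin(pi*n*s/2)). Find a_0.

-4

a_0 = 1/2 ∫_{-2}^{2} φ(s) ds = 1/2 · (-8) = -4.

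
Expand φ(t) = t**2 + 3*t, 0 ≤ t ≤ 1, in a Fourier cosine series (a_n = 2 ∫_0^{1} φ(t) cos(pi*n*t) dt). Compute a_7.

a_7 = 2 ∫_0^{1} (t**2 + 3*t) cos(7*pi*t) dt.
Integrating by parts twice (tabular method), an antiderivative of (t**2 + 3*t) cos(7*pi*t) is t**2*sin(7*pi*t)/(7*pi) + 3*t*sin(7*pi*t)/(7*pi) + 2*t*cos(7*pi*t)/(49*pi**2) - 2*sin(7*pi*t)/(343*pi**3) + 3*cos(7*pi*t)/(49*pi**2); evaluating from 0 to 1: ∫_{0}^{1} (t**2 + 3*t) cos(7*pi*t) dt = (-5/(49*pi**2)) - (3/(49*pi**2)) = -8/(49*pi**2).
Hence a_7 = 2·(-8/(49*pi**2)) = -16/(49*pi**2).

-16/(49*pi**2)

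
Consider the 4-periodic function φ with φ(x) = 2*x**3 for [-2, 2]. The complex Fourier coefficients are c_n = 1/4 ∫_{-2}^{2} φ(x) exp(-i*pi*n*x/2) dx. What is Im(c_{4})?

-3/(2*pi**3) + 4/pi

Since φ is real-valued, Im(c_{4}) = -1/4 ∫_{-2}^{2} φ(x) sin(2*pi*x) dx = -b_{4}/2.
φ is odd and sin(2*pi*x) is odd, so the integrand is even: ∫_{-2}^{2} φ(x) sin(2*pi*x) dx = 2∫_0^{2} φ(x) sin(2*pi*x) dx.
Integrating by parts three times (tabular method), an antiderivative of (2*x**3) sin(2*pi*x) is -x**3*cos(2*pi*x)/pi + 3*x**2*sin(2*pi*x)/(2*pi**2) + 3*x*cos(2*pi*x)/(2*pi**3) - 3*sin(2*pi*x)/(4*pi**4); evaluating from 0 to 2: ∫_{0}^{2} (2*x**3) sin(2*pi*x) dx = (-8/pi + 3/pi**3) - (0) = -8/pi + 3/pi**3.
So ∫_{-2}^{2} φ(x) sin(2*pi*x) dx = -16/pi + 6/pi**3.
Hence Im(c_{4}) = (-1/4)·(-16/pi + 6/pi**3) = -3/(2*pi**3) + 4/pi.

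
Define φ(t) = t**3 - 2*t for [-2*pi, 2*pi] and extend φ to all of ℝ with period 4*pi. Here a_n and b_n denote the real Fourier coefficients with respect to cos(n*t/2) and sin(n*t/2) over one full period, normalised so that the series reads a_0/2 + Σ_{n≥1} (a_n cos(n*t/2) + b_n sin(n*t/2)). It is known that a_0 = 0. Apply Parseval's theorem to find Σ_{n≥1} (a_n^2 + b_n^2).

Parseval: a_0^2/2 + Σ_{n≥1} (a_n^2+b_n^2) = (1/(2*pi)) ∫_{-2*pi}^{2*pi} φ(t)^2 dt = 32*pi**2*(-84*pi**2 + 35 + 60*pi**4)/105.
Subtract a_0^2/2 = 0: Σ (a_n^2+b_n^2) = 32*pi**2*(-84*pi**2 + 35 + 60*pi**4)/105.

32*pi**2*(-84*pi**2 + 35 + 60*pi**4)/105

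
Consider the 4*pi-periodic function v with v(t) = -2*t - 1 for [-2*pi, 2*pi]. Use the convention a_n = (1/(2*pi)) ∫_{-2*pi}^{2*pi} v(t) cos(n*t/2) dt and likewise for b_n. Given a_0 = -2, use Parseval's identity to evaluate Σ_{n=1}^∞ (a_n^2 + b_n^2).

32*pi**2/3

Parseval: a_0^2/2 + Σ_{n≥1} (a_n^2+b_n^2) = (1/(2*pi)) ∫_{-2*pi}^{2*pi} v(t)^2 dt = 2 + 32*pi**2/3.
Subtract a_0^2/2 = 2: Σ (a_n^2+b_n^2) = 32*pi**2/3.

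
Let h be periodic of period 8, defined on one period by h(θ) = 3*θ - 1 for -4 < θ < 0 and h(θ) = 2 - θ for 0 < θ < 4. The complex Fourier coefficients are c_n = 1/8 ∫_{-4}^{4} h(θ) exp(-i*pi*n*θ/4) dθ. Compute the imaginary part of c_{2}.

2/pi

Since h is real-valued, Im(c_{2}) = -1/8 ∫_{-4}^{4} h(θ) sin(pi*θ/2) dθ = -b_{2}/2.
Split the integral at the breakpoints.
Integrating by parts (boundary term plus one more integral), an antiderivative of (3*θ - 1) sin(pi*θ/2) is -6*θ*cos(pi*θ/2)/pi + 12*sin(pi*θ/2)/pi**2 + 2*cos(pi*θ/2)/pi; evaluating from -4 to 0: ∫_{-4}^{0} (3*θ - 1) sin(pi*θ/2) dθ = (2/pi) - (26/pi) = -24/pi.
Integrating by parts (boundary term plus one more integral), an antiderivative of (2 - θ) sin(pi*θ/2) is 2*θ*cos(pi*θ/2)/pi - 4*sin(pi*θ/2)/pi**2 - 4*cos(pi*θ/2)/pi; evaluating from 0 to 4: ∫_{0}^{4} (2 - θ) sin(pi*θ/2) dθ = (4/pi) - (-4/pi) = 8/pi.
So ∫_{-4}^{4} h(θ) sin(pi*θ/2) dθ = -16/pi.
Hence Im(c_{2}) = (-1/8)·(-16/pi) = 2/pi.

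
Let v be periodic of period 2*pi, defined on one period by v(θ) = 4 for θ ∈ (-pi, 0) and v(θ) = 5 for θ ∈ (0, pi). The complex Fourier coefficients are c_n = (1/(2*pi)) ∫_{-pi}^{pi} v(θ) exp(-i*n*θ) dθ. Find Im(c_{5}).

-1/(5*pi)

Since v is real-valued, Im(c_{5}) = -(1/(2*pi)) ∫_{-pi}^{pi} v(θ) sin(5*θ) dθ = -b_{5}/2.
Split the integral at the breakpoints.
Directly, an antiderivative of (4) sin(5*θ) is -4*cos(5*θ)/5; evaluating from -pi to 0: ∫_{-pi}^{0} (4) sin(5*θ) dθ = (-4/5) - (4/5) = -8/5.
Directly, an antiderivative of (5) sin(5*θ) is -cos(5*θ); evaluating from 0 to pi: ∫_{0}^{pi} (5) sin(5*θ) dθ = (1) - (-1) = 2.
So ∫_{-pi}^{pi} v(θ) sin(5*θ) dθ = 2/5.
Hence Im(c_{5}) = (-1/(2*pi))·(2/5) = -1/(5*pi).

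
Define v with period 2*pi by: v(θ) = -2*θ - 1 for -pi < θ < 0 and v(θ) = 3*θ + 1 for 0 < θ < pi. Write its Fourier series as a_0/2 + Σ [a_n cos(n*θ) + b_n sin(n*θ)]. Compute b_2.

b_2 = 1/pi ∫_{-pi}^{pi} v(θ) sin(2*θ) dθ.
Split the integral at the breakpoints.
Integrating by parts (boundary term plus one more integral), an antiderivative of (-2*θ - 1) sin(2*θ) is θ*cos(2*θ) - sin(2*θ)/2 + cos(2*θ)/2; evaluating from -pi to 0: ∫_{-pi}^{0} (-2*θ - 1) sin(2*θ) dθ = (1/2) - (1/2 - pi) = pi.
Integrating by parts (boundary term plus one more integral), an antiderivative of (3*θ + 1) sin(2*θ) is -3*θ*cos(2*θ)/2 + 3*sin(2*θ)/4 - cos(2*θ)/2; evaluating from 0 to pi: ∫_{0}^{pi} (3*θ + 1) sin(2*θ) dθ = (-3*pi/2 - 1/2) - (-1/2) = -3*pi/2.
Summing the pieces and multiplying by (1/pi) gives b_2 = -1/2.

-1/2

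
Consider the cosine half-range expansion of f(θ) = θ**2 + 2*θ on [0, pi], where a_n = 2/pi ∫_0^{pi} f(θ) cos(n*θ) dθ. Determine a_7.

4*(-pi - 2)/(49*pi)

a_7 = 2/pi ∫_0^{pi} (θ**2 + 2*θ) cos(7*θ) dθ.
Integrating by parts twice (tabular method), an antiderivative of (θ**2 + 2*θ) cos(7*θ) is θ**2*sin(7*θ)/7 + 2*θ*sin(7*θ)/7 + 2*θ*cos(7*θ)/49 - 2*sin(7*θ)/343 + 2*cos(7*θ)/49; evaluating from 0 to pi: ∫_{0}^{pi} (θ**2 + 2*θ) cos(7*θ) dθ = (-2*pi/49 - 2/49) - (2/49) = -2*pi/49 - 4/49.
Hence a_7 = (2/pi)·(-2*pi/49 - 4/49) = 4*(-pi - 2)/(49*pi).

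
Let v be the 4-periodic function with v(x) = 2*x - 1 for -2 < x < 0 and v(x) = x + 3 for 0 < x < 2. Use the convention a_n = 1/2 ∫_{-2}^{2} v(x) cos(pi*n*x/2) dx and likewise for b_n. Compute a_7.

a_7 = 1/2 ∫_{-2}^{2} v(x) cos(7*pi*x/2) dx.
Split the integral at the breakpoints.
Integrating by parts (boundary term plus one more integral), an antiderivative of (2*x - 1) cos(7*pi*x/2) is 4*x*sin(7*pi*x/2)/(7*pi) - 2*sin(7*pi*x/2)/(7*pi) + 8*cos(7*pi*x/2)/(49*pi**2); evaluating from -2 to 0: ∫_{-2}^{0} (2*x - 1) cos(7*pi*x/2) dx = (8/(49*pi**2)) - (-8/(49*pi**2)) = 16/(49*pi**2).
Integrating by parts (boundary term plus one more integral), an antiderivative of (x + 3) cos(7*pi*x/2) is 2*x*sin(7*pi*x/2)/(7*pi) + 6*sin(7*pi*x/2)/(7*pi) + 4*cos(7*pi*x/2)/(49*pi**2); evaluating from 0 to 2: ∫_{0}^{2} (x + 3) cos(7*pi*x/2) dx = (-4/(49*pi**2)) - (4/(49*pi**2)) = -8/(49*pi**2).
Summing the pieces and multiplying by (1/2) gives a_7 = 4/(49*pi**2).

4/(49*pi**2)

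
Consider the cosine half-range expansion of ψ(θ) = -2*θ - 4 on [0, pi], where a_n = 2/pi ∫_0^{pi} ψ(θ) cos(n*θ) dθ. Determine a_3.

a_3 = 2/pi ∫_0^{pi} (-2*θ - 4) cos(3*θ) dθ.
Integrating by parts (boundary term plus one more integral), an antiderivative of (-2*θ - 4) cos(3*θ) is -2*θ*sin(3*θ)/3 - 4*sin(3*θ)/3 - 2*cos(3*θ)/9; evaluating from 0 to pi: ∫_{0}^{pi} (-2*θ - 4) cos(3*θ) dθ = (2/9) - (-2/9) = 4/9.
Hence a_3 = (2/pi)·(4/9) = 8/(9*pi).

8/(9*pi)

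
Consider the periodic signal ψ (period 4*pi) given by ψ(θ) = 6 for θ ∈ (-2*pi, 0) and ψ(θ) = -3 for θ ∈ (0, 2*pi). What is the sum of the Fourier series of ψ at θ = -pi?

6

ψ is continuous at θ = -pi with value 6, so the series converges to 6 there.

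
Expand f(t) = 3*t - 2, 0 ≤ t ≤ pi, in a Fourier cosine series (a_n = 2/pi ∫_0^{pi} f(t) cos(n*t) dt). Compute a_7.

-12/(49*pi)

a_7 = 2/pi ∫_0^{pi} (3*t - 2) cos(7*t) dt.
Integrating by parts (boundary term plus one more integral), an antiderivative of (3*t - 2) cos(7*t) is 3*t*sin(7*t)/7 - 2*sin(7*t)/7 + 3*cos(7*t)/49; evaluating from 0 to pi: ∫_{0}^{pi} (3*t - 2) cos(7*t) dt = (-3/49) - (3/49) = -6/49.
Hence a_7 = (2/pi)·(-6/49) = -12/(49*pi).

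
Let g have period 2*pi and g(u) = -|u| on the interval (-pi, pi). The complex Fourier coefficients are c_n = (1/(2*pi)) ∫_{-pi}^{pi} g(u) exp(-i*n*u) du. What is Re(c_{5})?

Since g is real-valued, Re(c_{5}) = (1/(2*pi)) ∫_{-pi}^{pi} g(u) cos(5*u) du = a_{5}/2.
g is even and cos(5*u) is even, so the integrand is even: ∫_{-pi}^{pi} g(u) cos(5*u) du = 2∫_0^{pi} g(u) cos(5*u) du.
Integrating by parts (boundary term plus one more integral), an antiderivative of (-u) cos(5*u) is -u*sin(5*u)/5 - cos(5*u)/25; evaluating from 0 to pi: ∫_{0}^{pi} (-u) cos(5*u) du = (1/25) - (-1/25) = 2/25.
So ∫_{-pi}^{pi} g(u) cos(5*u) du = 4/25.
Hence Re(c_{5}) = (1/(2*pi))·(4/25) = 2/(25*pi).

2/(25*pi)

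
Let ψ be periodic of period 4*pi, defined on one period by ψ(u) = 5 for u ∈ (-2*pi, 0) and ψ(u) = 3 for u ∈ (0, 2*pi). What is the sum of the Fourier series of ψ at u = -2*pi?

At u = -2*pi the one-sided limits are ψ(-2*pi^-) = 3 and ψ(-2*pi^+) = 5.
By Dirichlet's theorem the series converges to their average, [(3) + (5)]/2 = 4.

4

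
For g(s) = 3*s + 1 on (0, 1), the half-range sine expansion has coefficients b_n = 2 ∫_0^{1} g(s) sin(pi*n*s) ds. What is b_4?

-3/(2*pi)

b_4 = 2 ∫_0^{1} (3*s + 1) sin(4*pi*s) ds.
Integrating by parts (boundary term plus one more integral), an antiderivative of (3*s + 1) sin(4*pi*s) is -3*s*cos(4*pi*s)/(4*pi) + 3*sin(4*pi*s)/(16*pi**2) - cos(4*pi*s)/(4*pi); evaluating from 0 to 1: ∫_{0}^{1} (3*s + 1) sin(4*pi*s) ds = (-1/pi) - (-1/(4*pi)) = -3/(4*pi).
Hence b_4 = 2·(-3/(4*pi)) = -3/(2*pi).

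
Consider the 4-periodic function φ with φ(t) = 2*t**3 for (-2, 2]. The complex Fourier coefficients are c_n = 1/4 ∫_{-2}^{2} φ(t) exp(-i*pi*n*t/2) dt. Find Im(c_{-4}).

Since φ is real-valued, Im(c_{-4}) = -1/4 ∫_{-2}^{2} φ(t) sin(-2*pi*t) dt = b_{4}/2.
φ is odd and sin(-2*pi*t) is odd, so the integrand is even: ∫_{-2}^{2} φ(t) sin(-2*pi*t) dt = 2∫_0^{2} φ(t) sin(-2*pi*t) dt.
Integrating by parts three times (tabular method), an antiderivative of (2*t**3) sin(-2*pi*t) is t**3*cos(2*pi*t)/pi - 3*t**2*sin(2*pi*t)/(2*pi**2) - 3*t*cos(2*pi*t)/(2*pi**3) + 3*sin(2*pi*t)/(4*pi**4); evaluating from 0 to 2: ∫_{0}^{2} (2*t**3) sin(-2*pi*t) dt = (-3/pi**3 + 8/pi) - (0) = -3/pi**3 + 8/pi.
So ∫_{-2}^{2} φ(t) sin(-2*pi*t) dt = -6/pi**3 + 16/pi.
Hence Im(c_{-4}) = (-1/4)·(-6/pi**3 + 16/pi) = -4/pi + 3/(2*pi**3).

-4/pi + 3/(2*pi**3)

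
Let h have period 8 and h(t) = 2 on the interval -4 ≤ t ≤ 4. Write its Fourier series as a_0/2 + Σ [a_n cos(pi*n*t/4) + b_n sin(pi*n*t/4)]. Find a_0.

a_0 = 1/4 ∫_{-4}^{4} h(t) dt = 1/4 · (16) = 4.

4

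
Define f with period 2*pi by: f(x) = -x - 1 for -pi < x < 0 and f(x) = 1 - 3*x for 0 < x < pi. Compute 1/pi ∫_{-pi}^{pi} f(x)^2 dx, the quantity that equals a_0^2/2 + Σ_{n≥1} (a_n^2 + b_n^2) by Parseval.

-4*pi + 2 + 10*pi**2/3

1/pi ∫_{-pi}^{pi} f(x)^2 dx = 1/pi · (2*pi*(-6*pi + 3 + 5*pi**2)/3) = -4*pi + 2 + 10*pi**2/3.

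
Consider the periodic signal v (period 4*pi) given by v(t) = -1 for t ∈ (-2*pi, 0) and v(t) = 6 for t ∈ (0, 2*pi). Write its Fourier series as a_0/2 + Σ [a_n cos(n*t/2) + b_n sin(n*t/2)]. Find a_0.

5

a_0 = (1/(2*pi)) ∫_{-2*pi}^{2*pi} v(t) dt = (1/(2*pi)) · (10*pi) = 5.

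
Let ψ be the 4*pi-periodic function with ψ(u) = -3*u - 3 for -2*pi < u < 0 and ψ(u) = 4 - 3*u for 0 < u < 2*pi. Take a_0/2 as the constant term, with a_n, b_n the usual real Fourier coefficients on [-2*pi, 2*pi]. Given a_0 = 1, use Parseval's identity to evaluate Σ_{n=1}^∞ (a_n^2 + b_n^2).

-42*pi + 49/2 + 24*pi**2

Parseval: a_0^2/2 + Σ_{n≥1} (a_n^2+b_n^2) = (1/(2*pi)) ∫_{-2*pi}^{2*pi} ψ(u)^2 du = -42*pi + 25 + 24*pi**2.
Subtract a_0^2/2 = 1/2: Σ (a_n^2+b_n^2) = -42*pi + 49/2 + 24*pi**2.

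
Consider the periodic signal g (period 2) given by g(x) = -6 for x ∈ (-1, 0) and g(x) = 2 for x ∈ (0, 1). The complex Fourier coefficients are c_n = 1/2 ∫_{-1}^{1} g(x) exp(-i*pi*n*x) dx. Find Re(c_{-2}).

Since g is real-valued, Re(c_{-2}) = 1/2 ∫_{-1}^{1} g(x) cos(-2*pi*x) dx = a_{2}/2.
Split the integral at the breakpoints.
Directly, an antiderivative of (-6) cos(-2*pi*x) is -3*sin(2*pi*x)/pi; evaluating from -1 to 0: ∫_{-1}^{0} (-6) cos(-2*pi*x) dx = (0) - (0) = 0.
Directly, an antiderivative of (2) cos(-2*pi*x) is sin(2*pi*x)/pi; evaluating from 0 to 1: ∫_{0}^{1} (2) cos(-2*pi*x) dx = (0) - (0) = 0.
So ∫_{-1}^{1} g(x) cos(-2*pi*x) dx = 0.
Hence Re(c_{-2}) = (1/2)·(0) = 0.

0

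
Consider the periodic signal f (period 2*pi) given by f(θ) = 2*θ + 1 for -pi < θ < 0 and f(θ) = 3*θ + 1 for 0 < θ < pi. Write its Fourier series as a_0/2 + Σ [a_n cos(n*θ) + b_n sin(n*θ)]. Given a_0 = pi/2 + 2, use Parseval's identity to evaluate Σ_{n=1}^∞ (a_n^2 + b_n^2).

Parseval: a_0^2/2 + Σ_{n≥1} (a_n^2+b_n^2) = 1/pi ∫_{-pi}^{pi} f(θ)^2 dθ = 2 + pi + 13*pi**2/3.
Subtract a_0^2/2 = (pi + 4)**2/8: Σ (a_n^2+b_n^2) = 101*pi**2/24.

101*pi**2/24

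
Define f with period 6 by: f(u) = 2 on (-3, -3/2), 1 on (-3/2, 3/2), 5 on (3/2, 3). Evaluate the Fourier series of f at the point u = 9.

7/2

u = 9 differs from u = 3 by 1 full period(s), and the series is 6-periodic.
At u = 3 the one-sided limits are f(3^-) = 5 and f(3^+) = 2.
By Dirichlet's theorem the series converges to their average, [(5) + (2)]/2 = 7/2.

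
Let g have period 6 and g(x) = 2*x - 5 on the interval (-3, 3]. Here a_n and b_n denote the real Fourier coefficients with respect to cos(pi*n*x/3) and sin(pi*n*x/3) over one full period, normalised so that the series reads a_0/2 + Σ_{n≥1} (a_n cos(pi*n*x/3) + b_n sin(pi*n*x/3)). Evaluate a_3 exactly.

a_3 = 1/3 ∫_{-3}^{3} g(x) cos(pi*x) dx.
Integrating by parts (boundary term plus one more integral), an antiderivative of (2*x - 5) cos(pi*x) is 2*x*sin(pi*x)/pi - 5*sin(pi*x)/pi + 2*cos(pi*x)/pi**2; evaluating from -3 to 3: ∫_{-3}^{3} (2*x - 5) cos(pi*x) dx = (-2/pi**2) - (-2/pi**2) = 0.
Hence a_3 = (1/3)·(0) = 0.

0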